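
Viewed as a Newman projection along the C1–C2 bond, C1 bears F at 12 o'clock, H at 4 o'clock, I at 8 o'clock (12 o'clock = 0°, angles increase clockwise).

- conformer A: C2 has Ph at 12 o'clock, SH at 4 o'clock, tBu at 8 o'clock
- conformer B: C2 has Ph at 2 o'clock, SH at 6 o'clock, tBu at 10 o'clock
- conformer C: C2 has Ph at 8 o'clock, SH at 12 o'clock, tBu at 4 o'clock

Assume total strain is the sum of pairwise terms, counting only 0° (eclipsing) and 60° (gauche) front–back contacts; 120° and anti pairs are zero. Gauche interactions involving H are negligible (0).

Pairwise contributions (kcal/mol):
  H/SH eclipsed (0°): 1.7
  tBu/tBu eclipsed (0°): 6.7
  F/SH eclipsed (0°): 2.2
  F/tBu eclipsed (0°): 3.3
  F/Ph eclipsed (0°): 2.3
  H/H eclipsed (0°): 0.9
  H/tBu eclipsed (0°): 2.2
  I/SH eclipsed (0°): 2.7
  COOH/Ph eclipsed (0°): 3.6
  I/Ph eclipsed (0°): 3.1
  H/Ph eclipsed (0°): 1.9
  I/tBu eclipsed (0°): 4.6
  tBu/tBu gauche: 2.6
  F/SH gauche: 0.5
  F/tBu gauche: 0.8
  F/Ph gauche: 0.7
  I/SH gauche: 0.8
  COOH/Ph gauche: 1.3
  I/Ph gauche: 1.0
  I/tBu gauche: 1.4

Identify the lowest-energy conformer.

B

A (eclipsed): F(0°)/Ph(0°) eclipsed 2.3; H(120°)/SH(120°) eclipsed 1.7; I(240°)/tBu(240°) eclipsed 4.6 → 8.6 kcal/mol.
B (staggered): F(0°)/Ph(60°) gauche 0.7; F(0°)/tBu(300°) gauche 0.8; I(240°)/SH(180°) gauche 0.8; I(240°)/tBu(300°) gauche 1.4 → 3.7 kcal/mol.
C (eclipsed): F(0°)/SH(0°) eclipsed 2.2; H(120°)/tBu(120°) eclipsed 2.2; I(240°)/Ph(240°) eclipsed 3.1 → 7.5 kcal/mol.
B has the lowest total (3.7 kcal/mol).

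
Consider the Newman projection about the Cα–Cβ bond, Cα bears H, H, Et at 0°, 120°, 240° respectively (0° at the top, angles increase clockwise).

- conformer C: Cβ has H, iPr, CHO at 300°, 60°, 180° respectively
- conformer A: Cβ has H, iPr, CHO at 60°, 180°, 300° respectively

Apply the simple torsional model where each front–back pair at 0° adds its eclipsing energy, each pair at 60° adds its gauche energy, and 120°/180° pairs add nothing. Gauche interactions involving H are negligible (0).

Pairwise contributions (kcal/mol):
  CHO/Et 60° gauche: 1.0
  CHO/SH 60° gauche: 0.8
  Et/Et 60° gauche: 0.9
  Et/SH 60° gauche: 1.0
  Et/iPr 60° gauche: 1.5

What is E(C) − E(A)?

-1.5 kcal/mol

C is staggered. Et at 240° is gauche with CHO at 180° (1.0). Total 1.0 kcal/mol.
A is staggered. Et at 240° is gauche with iPr at 180° (1.5); Et at 240° is gauche with CHO at 300° (1.0). Total 2.5 kcal/mol.
E(C) − E(A) = 1.0 − 2.5 = -1.5 kcal/mol.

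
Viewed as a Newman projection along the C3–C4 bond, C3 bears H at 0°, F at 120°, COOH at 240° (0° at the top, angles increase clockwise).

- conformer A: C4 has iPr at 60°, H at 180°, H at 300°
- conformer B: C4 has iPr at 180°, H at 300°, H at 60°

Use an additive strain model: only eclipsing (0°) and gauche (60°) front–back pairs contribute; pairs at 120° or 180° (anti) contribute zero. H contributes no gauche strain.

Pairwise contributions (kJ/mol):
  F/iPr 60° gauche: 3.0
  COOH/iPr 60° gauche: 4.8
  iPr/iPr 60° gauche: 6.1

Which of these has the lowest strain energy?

A (staggered): F–iPr gauche; 3.0 = 3.0 kJ/mol.
B (staggered): F–iPr gauche, COOH–iPr gauche; 3.0 + 4.8 = 7.8 kJ/mol.
A has the lowest total (3.0 kJ/mol).

A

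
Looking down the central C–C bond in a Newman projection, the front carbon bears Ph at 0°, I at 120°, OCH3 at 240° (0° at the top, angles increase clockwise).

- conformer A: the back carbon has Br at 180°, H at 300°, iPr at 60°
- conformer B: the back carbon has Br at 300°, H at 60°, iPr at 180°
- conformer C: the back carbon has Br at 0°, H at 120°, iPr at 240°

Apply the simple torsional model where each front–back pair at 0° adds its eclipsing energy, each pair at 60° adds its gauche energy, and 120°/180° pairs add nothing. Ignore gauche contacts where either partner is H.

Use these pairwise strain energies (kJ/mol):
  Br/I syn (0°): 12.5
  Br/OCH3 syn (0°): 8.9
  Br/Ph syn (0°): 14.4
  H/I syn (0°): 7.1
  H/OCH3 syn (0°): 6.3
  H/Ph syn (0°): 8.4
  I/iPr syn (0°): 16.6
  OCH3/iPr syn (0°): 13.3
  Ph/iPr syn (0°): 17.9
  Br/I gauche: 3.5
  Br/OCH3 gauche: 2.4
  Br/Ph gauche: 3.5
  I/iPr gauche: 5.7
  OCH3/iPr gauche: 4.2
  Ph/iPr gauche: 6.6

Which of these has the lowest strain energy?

B

A is staggered. Ph at 0° is gauche with iPr at 60° (6.6); I at 120° is gauche with Br at 180° (3.5); I at 120° is gauche with iPr at 60° (5.7); OCH3 at 240° is gauche with Br at 180° (2.4). Total 18.2 kJ/mol.
B is staggered. Ph at 0° is gauche with Br at 300° (3.5); I at 120° is gauche with iPr at 180° (5.7); OCH3 at 240° is gauche with Br at 300° (2.4); OCH3 at 240° is gauche with iPr at 180° (4.2). Total 15.8 kJ/mol.
C is eclipsed. Ph at 0° is eclipsed with Br at 0° (14.4); I at 120° is eclipsed with H at 120° (7.1); OCH3 at 240° is eclipsed with iPr at 240° (13.3). Total 34.8 kJ/mol.
B has the lowest total (15.8 kJ/mol).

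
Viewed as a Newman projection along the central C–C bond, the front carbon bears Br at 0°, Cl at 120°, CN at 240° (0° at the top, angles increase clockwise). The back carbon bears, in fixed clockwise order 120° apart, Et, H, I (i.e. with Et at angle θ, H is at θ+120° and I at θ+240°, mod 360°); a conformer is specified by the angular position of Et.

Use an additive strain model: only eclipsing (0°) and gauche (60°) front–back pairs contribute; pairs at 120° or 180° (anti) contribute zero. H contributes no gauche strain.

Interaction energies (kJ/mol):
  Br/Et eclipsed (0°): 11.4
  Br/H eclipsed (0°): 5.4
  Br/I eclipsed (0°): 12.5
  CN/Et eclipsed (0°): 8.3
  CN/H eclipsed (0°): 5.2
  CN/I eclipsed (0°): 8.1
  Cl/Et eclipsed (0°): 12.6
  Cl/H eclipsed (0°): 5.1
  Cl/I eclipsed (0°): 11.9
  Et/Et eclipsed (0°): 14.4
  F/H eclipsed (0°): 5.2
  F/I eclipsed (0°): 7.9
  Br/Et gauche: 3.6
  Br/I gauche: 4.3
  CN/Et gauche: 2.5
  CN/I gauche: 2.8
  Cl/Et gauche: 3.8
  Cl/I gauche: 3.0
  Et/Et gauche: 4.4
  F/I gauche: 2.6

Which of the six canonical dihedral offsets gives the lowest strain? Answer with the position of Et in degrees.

Et at 0° is eclipsed. Br at 0° is eclipsed with Et at 0° (11.4); Cl at 120° is eclipsed with H at 120° (5.1); CN at 240° is eclipsed with I at 240° (8.1). Total 24.6 kJ/mol.
Et at 60° is staggered. Br at 0° is gauche with Et at 60° (3.6); Br at 0° is gauche with I at 300° (4.3); Cl at 120° is gauche with Et at 60° (3.8); CN at 240° is gauche with I at 300° (2.8). Total 14.5 kJ/mol.
Et at 120° is eclipsed. Br at 0° is eclipsed with I at 0° (12.5); Cl at 120° is eclipsed with Et at 120° (12.6); CN at 240° is eclipsed with H at 240° (5.2). Total 30.3 kJ/mol.
Et at 180° is staggered. Br at 0° is gauche with I at 60° (4.3); Cl at 120° is gauche with Et at 180° (3.8); Cl at 120° is gauche with I at 60° (3.0); CN at 240° is gauche with Et at 180° (2.5). Total 13.6 kJ/mol.
Et at 240° is eclipsed. Br at 0° is eclipsed with H at 0° (5.4); Cl at 120° is eclipsed with I at 120° (11.9); CN at 240° is eclipsed with Et at 240° (8.3). Total 25.6 kJ/mol.
Et at 300° is staggered. Br at 0° is gauche with Et at 300° (3.6); Cl at 120° is gauche with I at 180° (3.0); CN at 240° is gauche with Et at 300° (2.5); CN at 240° is gauche with I at 180° (2.8). Total 11.9 kJ/mol.
The minimum (11.9 kJ/mol) occurs with Et at 300°.

300°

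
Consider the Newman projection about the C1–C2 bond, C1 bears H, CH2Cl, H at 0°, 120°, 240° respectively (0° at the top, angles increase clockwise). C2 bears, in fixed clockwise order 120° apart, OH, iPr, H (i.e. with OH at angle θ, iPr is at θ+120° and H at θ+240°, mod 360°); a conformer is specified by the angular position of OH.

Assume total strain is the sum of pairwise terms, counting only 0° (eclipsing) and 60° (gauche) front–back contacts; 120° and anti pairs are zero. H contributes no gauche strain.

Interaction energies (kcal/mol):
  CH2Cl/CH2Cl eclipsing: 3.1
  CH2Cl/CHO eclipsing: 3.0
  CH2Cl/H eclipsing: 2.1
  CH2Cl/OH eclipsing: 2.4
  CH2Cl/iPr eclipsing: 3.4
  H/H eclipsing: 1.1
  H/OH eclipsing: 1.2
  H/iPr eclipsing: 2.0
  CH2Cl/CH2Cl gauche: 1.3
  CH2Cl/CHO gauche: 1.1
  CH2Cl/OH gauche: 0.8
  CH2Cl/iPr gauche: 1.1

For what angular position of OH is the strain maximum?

0°

OH at 0° (eclipsed): H–OH eclipsed, CH2Cl–iPr eclipsed, H–H eclipsed; 1.2 + 3.4 + 1.1 = 5.7 kcal/mol.
OH at 60° (staggered): CH2Cl–OH gauche, CH2Cl–iPr gauche; 0.8 + 1.1 = 1.9 kcal/mol.
OH at 120° (eclipsed): H–H eclipsed, CH2Cl–OH eclipsed, H–iPr eclipsed; 1.1 + 2.4 + 2.0 = 5.5 kcal/mol.
OH at 180° (staggered): CH2Cl–OH gauche; 0.8 = 0.8 kcal/mol.
OH at 240° (eclipsed): H–iPr eclipsed, CH2Cl–H eclipsed, H–OH eclipsed; 2.0 + 2.1 + 1.2 = 5.3 kcal/mol.
OH at 300° (staggered): CH2Cl–iPr gauche; 1.1 = 1.1 kcal/mol.
The maximum (5.7 kcal/mol) occurs with OH at 0°.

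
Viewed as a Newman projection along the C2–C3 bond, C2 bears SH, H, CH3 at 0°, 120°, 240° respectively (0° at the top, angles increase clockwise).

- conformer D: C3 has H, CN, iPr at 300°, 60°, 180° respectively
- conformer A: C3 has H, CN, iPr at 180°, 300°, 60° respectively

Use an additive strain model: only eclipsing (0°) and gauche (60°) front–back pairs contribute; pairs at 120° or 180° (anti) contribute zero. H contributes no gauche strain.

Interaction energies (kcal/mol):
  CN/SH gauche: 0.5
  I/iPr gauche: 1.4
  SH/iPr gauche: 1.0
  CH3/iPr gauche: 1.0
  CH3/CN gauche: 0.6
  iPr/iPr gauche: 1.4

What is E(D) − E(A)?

D is staggered. SH at 0° is gauche with CN at 60° (0.5); CH3 at 240° is gauche with iPr at 180° (1.0). Total 1.5 kcal/mol.
A is staggered. SH at 0° is gauche with CN at 300° (0.5); SH at 0° is gauche with iPr at 60° (1.0); CH3 at 240° is gauche with CN at 300° (0.6). Total 2.1 kcal/mol.
E(D) − E(A) = 1.5 − 2.1 = -0.6 kcal/mol.

-0.6 kcal/mol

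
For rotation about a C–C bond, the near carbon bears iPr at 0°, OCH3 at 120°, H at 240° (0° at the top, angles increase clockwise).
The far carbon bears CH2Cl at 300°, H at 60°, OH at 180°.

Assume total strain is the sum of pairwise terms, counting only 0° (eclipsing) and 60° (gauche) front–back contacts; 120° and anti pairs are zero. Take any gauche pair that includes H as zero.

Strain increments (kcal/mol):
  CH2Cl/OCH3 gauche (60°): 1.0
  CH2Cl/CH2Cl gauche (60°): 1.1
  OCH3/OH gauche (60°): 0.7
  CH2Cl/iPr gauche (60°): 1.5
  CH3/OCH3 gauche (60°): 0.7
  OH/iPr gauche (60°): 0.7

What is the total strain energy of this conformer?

This conformer (staggered): iPr(0°)/CH2Cl(300°) gauche 1.5; OCH3(120°)/OH(180°) gauche 0.7 → 2.2 kcal/mol.

2.2 kcal/mol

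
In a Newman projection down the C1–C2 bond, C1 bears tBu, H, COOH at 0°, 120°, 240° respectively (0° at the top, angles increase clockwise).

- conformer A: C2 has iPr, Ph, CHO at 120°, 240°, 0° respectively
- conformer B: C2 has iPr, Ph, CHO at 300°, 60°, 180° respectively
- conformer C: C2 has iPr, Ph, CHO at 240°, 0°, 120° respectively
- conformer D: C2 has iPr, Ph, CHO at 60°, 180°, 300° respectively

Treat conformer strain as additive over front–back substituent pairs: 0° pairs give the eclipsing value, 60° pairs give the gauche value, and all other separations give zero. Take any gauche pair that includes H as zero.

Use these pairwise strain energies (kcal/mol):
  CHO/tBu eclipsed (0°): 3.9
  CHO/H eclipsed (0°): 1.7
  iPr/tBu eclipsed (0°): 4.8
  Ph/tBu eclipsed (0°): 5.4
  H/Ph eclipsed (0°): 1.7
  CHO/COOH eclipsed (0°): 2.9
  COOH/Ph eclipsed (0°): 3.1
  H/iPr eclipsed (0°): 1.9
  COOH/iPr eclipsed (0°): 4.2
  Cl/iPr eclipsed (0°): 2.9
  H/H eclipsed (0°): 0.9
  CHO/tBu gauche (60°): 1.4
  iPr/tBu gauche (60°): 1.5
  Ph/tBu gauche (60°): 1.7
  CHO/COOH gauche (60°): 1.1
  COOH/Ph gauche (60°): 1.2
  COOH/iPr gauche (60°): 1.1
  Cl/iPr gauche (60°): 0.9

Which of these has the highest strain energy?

C

A is eclipsed. tBu at 0° is eclipsed with CHO at 0° (3.9); H at 120° is eclipsed with iPr at 120° (1.9); COOH at 240° is eclipsed with Ph at 240° (3.1). Total 8.9 kcal/mol.
B is staggered. tBu at 0° is gauche with iPr at 300° (1.5); tBu at 0° is gauche with Ph at 60° (1.7); COOH at 240° is gauche with iPr at 300° (1.1); COOH at 240° is gauche with CHO at 180° (1.1). Total 5.4 kcal/mol.
C is eclipsed. tBu at 0° is eclipsed with Ph at 0° (5.4); H at 120° is eclipsed with CHO at 120° (1.7); COOH at 240° is eclipsed with iPr at 240° (4.2). Total 11.3 kcal/mol.
D is staggered. tBu at 0° is gauche with iPr at 60° (1.5); tBu at 0° is gauche with CHO at 300° (1.4); COOH at 240° is gauche with Ph at 180° (1.2); COOH at 240° is gauche with CHO at 300° (1.1). Total 5.2 kcal/mol.
C has the highest total (11.3 kcal/mol).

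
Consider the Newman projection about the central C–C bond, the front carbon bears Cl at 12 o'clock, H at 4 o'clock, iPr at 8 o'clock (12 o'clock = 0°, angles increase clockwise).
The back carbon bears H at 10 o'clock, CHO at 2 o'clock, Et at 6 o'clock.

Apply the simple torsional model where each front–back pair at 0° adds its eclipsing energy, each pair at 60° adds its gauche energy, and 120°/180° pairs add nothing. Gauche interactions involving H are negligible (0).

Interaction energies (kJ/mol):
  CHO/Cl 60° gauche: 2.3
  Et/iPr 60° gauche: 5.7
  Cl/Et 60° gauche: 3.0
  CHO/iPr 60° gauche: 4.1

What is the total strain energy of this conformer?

This conformer (staggered): Cl–CHO gauche, iPr–Et gauche; 2.3 + 5.7 = 8.0 kJ/mol.

8.0 kJ/mol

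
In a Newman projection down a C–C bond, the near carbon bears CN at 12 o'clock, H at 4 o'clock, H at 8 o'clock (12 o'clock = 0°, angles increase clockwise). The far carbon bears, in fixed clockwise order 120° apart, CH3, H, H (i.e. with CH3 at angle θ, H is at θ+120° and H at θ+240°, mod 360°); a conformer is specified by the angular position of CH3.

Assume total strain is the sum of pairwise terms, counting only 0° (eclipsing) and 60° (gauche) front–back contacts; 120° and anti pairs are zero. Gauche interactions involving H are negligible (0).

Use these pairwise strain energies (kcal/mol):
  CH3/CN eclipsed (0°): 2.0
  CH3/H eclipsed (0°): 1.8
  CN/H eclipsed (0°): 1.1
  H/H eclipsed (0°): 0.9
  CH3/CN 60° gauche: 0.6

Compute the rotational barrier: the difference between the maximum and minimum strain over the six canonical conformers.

3.8 kcal/mol

CH3 at 0° (eclipsed): CN–CH3 eclipsed, H–H eclipsed, H–H eclipsed; 2.0 + 0.9 + 0.9 = 3.8 kcal/mol.
CH3 at 60° (staggered): CN–CH3 gauche; 0.6 = 0.6 kcal/mol.
CH3 at 120° (eclipsed): CN–H eclipsed, H–CH3 eclipsed, H–H eclipsed; 1.1 + 1.8 + 0.9 = 3.8 kcal/mol.
CH3 at 180° (staggered): no non-H gauche contacts → 0.0 kcal/mol.
CH3 at 240° (eclipsed): CN–H eclipsed, H–H eclipsed, H–CH3 eclipsed; 1.1 + 0.9 + 1.8 = 3.8 kcal/mol.
CH3 at 300° (staggered): CN–CH3 gauche; 0.6 = 0.6 kcal/mol.
Max at 0° (3.8 kcal/mol), min at 180° (0.0 kcal/mol); barrier = 3.8 kcal/mol.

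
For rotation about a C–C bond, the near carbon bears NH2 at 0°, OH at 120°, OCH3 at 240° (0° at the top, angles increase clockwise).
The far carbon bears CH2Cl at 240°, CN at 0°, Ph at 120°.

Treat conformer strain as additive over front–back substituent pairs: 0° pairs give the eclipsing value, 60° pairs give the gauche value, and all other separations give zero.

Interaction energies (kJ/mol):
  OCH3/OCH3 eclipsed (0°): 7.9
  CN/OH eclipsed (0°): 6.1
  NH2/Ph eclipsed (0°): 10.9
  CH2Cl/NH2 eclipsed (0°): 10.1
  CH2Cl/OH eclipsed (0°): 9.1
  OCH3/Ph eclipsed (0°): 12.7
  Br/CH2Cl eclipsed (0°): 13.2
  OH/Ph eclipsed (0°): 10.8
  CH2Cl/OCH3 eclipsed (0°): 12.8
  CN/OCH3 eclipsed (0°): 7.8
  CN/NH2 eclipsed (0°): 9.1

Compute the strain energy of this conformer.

32.7 kJ/mol

This conformer (eclipsed): NH2–CN eclipsed, OH–Ph eclipsed, OCH3–CH2Cl eclipsed; 9.1 + 10.8 + 12.8 = 32.7 kJ/mol.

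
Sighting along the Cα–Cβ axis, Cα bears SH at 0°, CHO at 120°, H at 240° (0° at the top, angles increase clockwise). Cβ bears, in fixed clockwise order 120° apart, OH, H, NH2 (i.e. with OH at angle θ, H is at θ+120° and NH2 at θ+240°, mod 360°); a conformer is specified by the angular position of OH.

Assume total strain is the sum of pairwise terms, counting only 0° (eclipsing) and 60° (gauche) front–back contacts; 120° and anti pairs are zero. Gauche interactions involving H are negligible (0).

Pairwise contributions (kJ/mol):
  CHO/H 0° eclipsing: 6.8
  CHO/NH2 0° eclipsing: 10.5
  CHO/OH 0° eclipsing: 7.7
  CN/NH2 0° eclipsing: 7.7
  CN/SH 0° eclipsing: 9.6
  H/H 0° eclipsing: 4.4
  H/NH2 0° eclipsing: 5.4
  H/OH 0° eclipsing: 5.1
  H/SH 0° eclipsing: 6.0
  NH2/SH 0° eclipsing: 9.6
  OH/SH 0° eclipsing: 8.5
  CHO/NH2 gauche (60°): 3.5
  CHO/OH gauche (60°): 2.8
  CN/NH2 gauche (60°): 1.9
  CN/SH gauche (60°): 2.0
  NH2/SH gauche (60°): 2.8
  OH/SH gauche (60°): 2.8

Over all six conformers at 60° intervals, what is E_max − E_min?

OH at 0° is eclipsed. SH at 0° is eclipsed with OH at 0° (8.5); CHO at 120° is eclipsed with H at 120° (6.8); H at 240° is eclipsed with NH2 at 240° (5.4). Total 20.7 kJ/mol.
OH at 60° is staggered. SH at 0° is gauche with OH at 60° (2.8); SH at 0° is gauche with NH2 at 300° (2.8); CHO at 120° is gauche with OH at 60° (2.8). Total 8.4 kJ/mol.
OH at 120° is eclipsed. SH at 0° is eclipsed with NH2 at 0° (9.6); CHO at 120° is eclipsed with OH at 120° (7.7); H at 240° is eclipsed with H at 240° (4.4). Total 21.7 kJ/mol.
OH at 180° is staggered. SH at 0° is gauche with NH2 at 60° (2.8); CHO at 120° is gauche with OH at 180° (2.8); CHO at 120° is gauche with NH2 at 60° (3.5). Total 9.1 kJ/mol.
OH at 240° is eclipsed. SH at 0° is eclipsed with H at 0° (6.0); CHO at 120° is eclipsed with NH2 at 120° (10.5); H at 240° is eclipsed with OH at 240° (5.1). Total 21.6 kJ/mol.
OH at 300° is staggered. SH at 0° is gauche with OH at 300° (2.8); CHO at 120° is gauche with NH2 at 180° (3.5). Total 6.3 kJ/mol.
Max at 120° (21.7 kJ/mol), min at 300° (6.3 kJ/mol); barrier = 15.4 kJ/mol.

15.4 kJ/mol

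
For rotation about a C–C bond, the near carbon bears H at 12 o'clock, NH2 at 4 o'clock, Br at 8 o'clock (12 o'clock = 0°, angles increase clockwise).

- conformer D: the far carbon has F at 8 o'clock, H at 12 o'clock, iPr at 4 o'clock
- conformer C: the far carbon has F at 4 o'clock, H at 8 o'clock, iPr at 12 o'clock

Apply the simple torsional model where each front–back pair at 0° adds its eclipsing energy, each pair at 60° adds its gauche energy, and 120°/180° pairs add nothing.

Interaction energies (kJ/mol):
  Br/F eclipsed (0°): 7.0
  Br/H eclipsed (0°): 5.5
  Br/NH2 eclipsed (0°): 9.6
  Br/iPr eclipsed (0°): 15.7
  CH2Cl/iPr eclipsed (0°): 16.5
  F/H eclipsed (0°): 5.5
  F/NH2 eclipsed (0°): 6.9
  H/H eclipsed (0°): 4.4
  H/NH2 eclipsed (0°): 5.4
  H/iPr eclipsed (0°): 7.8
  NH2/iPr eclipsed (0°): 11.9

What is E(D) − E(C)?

+3.1 kJ/mol

D (eclipsed): H(0°)/H(0°) eclipsed 4.4; NH2(120°)/iPr(120°) eclipsed 11.9; Br(240°)/F(240°) eclipsed 7.0 → 23.3 kJ/mol.
C (eclipsed): H(0°)/iPr(0°) eclipsed 7.8; NH2(120°)/F(120°) eclipsed 6.9; Br(240°)/H(240°) eclipsed 5.5 → 20.2 kJ/mol.
E(D) − E(C) = 23.3 − 20.2 = +3.1 kJ/mol.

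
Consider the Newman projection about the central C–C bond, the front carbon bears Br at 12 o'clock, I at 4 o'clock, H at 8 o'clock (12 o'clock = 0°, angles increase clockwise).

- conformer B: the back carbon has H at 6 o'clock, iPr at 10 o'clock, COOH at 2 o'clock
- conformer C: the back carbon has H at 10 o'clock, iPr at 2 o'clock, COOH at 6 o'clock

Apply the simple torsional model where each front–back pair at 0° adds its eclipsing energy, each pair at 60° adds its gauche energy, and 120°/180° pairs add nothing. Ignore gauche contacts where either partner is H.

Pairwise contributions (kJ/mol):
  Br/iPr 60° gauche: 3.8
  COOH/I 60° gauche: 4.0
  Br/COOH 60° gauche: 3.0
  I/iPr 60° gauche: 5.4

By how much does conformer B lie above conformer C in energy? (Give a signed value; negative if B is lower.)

-2.4 kJ/mol

B (staggered): Br(0°)/iPr(300°) gauche 3.8; Br(0°)/COOH(60°) gauche 3.0; I(120°)/COOH(60°) gauche 4.0 → 10.8 kJ/mol.
C (staggered): Br(0°)/iPr(60°) gauche 3.8; I(120°)/iPr(60°) gauche 5.4; I(120°)/COOH(180°) gauche 4.0 → 13.2 kJ/mol.
E(B) − E(C) = 10.8 − 13.2 = -2.4 kJ/mol.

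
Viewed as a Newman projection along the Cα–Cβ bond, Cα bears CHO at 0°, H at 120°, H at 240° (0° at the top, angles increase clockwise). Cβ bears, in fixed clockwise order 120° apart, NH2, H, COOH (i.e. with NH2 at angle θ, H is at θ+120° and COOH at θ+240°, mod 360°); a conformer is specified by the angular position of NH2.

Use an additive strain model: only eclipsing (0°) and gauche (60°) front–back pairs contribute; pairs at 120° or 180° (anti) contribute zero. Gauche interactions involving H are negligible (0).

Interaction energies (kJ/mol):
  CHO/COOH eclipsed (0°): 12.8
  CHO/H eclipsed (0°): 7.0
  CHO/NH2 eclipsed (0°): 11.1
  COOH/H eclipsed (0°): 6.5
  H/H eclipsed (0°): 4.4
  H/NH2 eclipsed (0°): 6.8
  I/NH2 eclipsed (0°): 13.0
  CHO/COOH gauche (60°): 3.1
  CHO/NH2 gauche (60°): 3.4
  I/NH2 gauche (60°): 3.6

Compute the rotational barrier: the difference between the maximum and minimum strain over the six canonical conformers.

NH2 at 0° is eclipsed. CHO at 0° is eclipsed with NH2 at 0° (11.1); H at 120° is eclipsed with H at 120° (4.4); H at 240° is eclipsed with COOH at 240° (6.5). Total 22.0 kJ/mol.
NH2 at 60° is staggered. CHO at 0° is gauche with NH2 at 60° (3.4); CHO at 0° is gauche with COOH at 300° (3.1). Total 6.5 kJ/mol.
NH2 at 120° is eclipsed. CHO at 0° is eclipsed with COOH at 0° (12.8); H at 120° is eclipsed with NH2 at 120° (6.8); H at 240° is eclipsed with H at 240° (4.4). Total 24.0 kJ/mol.
NH2 at 180° is staggered. CHO at 0° is gauche with COOH at 60° (3.1). Total 3.1 kJ/mol.
NH2 at 240° is eclipsed. CHO at 0° is eclipsed with H at 0° (7.0); H at 120° is eclipsed with COOH at 120° (6.5); H at 240° is eclipsed with NH2 at 240° (6.8). Total 20.3 kJ/mol.
NH2 at 300° is staggered. CHO at 0° is gauche with NH2 at 300° (3.4). Total 3.4 kJ/mol.
Max at 120° (24.0 kJ/mol), min at 180° (3.1 kJ/mol); barrier = 20.9 kJ/mol.

20.9 kJ/mol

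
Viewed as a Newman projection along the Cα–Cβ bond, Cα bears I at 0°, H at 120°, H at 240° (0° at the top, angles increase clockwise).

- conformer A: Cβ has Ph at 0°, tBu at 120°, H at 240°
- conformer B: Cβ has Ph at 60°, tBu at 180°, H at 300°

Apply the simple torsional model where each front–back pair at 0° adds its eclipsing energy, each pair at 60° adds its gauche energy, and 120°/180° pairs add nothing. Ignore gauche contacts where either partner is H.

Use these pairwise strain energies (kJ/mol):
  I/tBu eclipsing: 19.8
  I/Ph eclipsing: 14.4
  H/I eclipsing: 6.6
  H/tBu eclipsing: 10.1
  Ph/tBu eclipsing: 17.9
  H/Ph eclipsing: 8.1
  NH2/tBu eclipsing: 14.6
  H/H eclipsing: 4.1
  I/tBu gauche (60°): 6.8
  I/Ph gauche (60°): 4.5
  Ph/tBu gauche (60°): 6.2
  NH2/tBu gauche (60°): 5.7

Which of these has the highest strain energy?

A is eclipsed. I at 0° is eclipsed with Ph at 0° (14.4); H at 120° is eclipsed with tBu at 120° (10.1); H at 240° is eclipsed with H at 240° (4.1). Total 28.6 kJ/mol.
B is staggered. I at 0° is gauche with Ph at 60° (4.5). Total 4.5 kJ/mol.
A has the highest total (28.6 kJ/mol).

A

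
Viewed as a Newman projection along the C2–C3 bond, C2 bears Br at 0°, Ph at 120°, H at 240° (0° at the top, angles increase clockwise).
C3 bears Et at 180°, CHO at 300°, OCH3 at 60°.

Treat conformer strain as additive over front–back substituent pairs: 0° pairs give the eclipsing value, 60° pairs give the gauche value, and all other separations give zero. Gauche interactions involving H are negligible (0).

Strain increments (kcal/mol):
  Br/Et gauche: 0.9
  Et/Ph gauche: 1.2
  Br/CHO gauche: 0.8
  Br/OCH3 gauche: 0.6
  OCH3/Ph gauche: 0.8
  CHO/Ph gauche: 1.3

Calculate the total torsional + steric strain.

This conformer is staggered. Br at 0° is gauche with CHO at 300° (0.8); Br at 0° is gauche with OCH3 at 60° (0.6); Ph at 120° is gauche with Et at 180° (1.2); Ph at 120° is gauche with OCH3 at 60° (0.8). Total 3.4 kcal/mol.

3.4 kcal/mol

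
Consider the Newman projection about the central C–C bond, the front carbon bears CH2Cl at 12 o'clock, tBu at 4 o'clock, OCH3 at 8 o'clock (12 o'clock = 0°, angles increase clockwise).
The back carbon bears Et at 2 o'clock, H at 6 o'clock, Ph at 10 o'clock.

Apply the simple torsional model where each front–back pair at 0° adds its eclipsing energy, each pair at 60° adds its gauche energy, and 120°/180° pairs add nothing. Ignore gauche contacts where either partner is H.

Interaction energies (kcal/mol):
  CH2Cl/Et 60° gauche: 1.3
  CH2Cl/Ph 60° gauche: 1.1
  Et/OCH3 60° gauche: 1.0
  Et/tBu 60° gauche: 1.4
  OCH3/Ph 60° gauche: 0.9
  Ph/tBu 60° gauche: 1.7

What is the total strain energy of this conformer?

4.7 kcal/mol

This conformer (staggered): CH2Cl(0°)/Et(60°) gauche 1.3; CH2Cl(0°)/Ph(300°) gauche 1.1; tBu(120°)/Et(60°) gauche 1.4; OCH3(240°)/Ph(300°) gauche 0.9 → 4.7 kcal/mol.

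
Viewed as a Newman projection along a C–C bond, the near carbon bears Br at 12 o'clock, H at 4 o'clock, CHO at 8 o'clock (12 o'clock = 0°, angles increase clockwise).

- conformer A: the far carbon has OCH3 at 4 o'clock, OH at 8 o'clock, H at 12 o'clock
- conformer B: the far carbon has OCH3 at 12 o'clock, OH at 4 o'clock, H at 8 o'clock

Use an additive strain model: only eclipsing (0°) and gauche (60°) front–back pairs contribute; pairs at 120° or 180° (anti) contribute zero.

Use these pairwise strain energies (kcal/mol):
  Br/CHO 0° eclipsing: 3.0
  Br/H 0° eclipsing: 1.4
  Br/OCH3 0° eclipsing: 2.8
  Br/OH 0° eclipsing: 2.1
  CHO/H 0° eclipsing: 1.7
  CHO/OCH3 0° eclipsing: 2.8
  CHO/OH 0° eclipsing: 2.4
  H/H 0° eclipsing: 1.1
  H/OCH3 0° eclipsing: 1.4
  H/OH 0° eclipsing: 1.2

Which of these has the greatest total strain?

A (eclipsed): Br–H eclipsed, H–OCH3 eclipsed, CHO–OH eclipsed; 1.4 + 1.4 + 2.4 = 5.2 kcal/mol.
B (eclipsed): Br–OCH3 eclipsed, H–OH eclipsed, CHO–H eclipsed; 2.8 + 1.2 + 1.7 = 5.7 kcal/mol.
B has the highest total (5.7 kcal/mol).

B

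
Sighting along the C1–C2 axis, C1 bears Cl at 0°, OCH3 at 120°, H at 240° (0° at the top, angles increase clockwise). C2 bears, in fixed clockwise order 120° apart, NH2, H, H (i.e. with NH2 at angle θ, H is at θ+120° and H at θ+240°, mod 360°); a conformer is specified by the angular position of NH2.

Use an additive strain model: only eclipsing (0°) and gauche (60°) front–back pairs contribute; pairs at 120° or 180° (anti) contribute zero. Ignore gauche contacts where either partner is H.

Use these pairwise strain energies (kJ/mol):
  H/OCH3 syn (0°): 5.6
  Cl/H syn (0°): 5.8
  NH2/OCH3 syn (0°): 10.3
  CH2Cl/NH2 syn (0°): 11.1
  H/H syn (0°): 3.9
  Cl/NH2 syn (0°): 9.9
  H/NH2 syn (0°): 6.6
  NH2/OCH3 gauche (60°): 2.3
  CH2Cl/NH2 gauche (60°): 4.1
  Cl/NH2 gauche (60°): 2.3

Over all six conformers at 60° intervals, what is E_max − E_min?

NH2 at 0° (eclipsed): Cl(0°)/NH2(0°) eclipsed 9.9; OCH3(120°)/H(120°) eclipsed 5.6; H(240°)/H(240°) eclipsed 3.9 → 19.4 kJ/mol.
NH2 at 60° (staggered): Cl(0°)/NH2(60°) gauche 2.3; OCH3(120°)/NH2(60°) gauche 2.3 → 4.6 kJ/mol.
NH2 at 120° (eclipsed): Cl(0°)/H(0°) eclipsed 5.8; OCH3(120°)/NH2(120°) eclipsed 10.3; H(240°)/H(240°) eclipsed 3.9 → 20.0 kJ/mol.
NH2 at 180° (staggered): OCH3(120°)/NH2(180°) gauche 2.3 → 2.3 kJ/mol.
NH2 at 240° (eclipsed): Cl(0°)/H(0°) eclipsed 5.8; OCH3(120°)/H(120°) eclipsed 5.6; H(240°)/NH2(240°) eclipsed 6.6 → 18.0 kJ/mol.
NH2 at 300° (staggered): Cl(0°)/NH2(300°) gauche 2.3 → 2.3 kJ/mol.
Max at 120° (20.0 kJ/mol), min at 180° (2.3 kJ/mol); barrier = 17.7 kJ/mol.

17.7 kJ/mol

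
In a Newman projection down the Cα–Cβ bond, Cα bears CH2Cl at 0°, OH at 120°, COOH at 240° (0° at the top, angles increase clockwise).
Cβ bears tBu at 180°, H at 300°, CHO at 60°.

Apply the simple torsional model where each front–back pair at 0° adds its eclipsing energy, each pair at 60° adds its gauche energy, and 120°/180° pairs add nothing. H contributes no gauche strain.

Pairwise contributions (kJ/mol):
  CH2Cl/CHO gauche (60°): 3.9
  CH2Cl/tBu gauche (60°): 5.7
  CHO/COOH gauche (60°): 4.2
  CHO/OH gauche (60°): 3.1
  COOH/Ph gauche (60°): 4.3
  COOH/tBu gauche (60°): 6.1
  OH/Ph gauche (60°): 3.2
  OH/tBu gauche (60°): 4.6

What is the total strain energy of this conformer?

17.7 kJ/mol

This conformer (staggered): CH2Cl(0°)/CHO(60°) gauche 3.9; OH(120°)/tBu(180°) gauche 4.6; OH(120°)/CHO(60°) gauche 3.1; COOH(240°)/tBu(180°) gauche 6.1 → 17.7 kJ/mol.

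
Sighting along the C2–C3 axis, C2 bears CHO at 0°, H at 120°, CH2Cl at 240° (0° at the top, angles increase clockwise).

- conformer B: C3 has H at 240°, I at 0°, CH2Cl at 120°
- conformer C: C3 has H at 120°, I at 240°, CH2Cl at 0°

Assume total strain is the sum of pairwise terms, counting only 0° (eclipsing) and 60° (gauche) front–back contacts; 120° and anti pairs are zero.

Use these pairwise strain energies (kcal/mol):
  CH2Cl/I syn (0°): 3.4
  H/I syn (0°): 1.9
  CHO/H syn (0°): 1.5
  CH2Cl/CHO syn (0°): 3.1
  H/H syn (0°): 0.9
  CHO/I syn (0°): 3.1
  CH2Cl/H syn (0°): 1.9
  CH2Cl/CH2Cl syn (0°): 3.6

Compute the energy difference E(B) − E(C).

-0.5 kcal/mol

B (eclipsed): CHO–I eclipsed, H–CH2Cl eclipsed, CH2Cl–H eclipsed; 3.1 + 1.9 + 1.9 = 6.9 kcal/mol.
C (eclipsed): CHO–CH2Cl eclipsed, H–H eclipsed, CH2Cl–I eclipsed; 3.1 + 0.9 + 3.4 = 7.4 kcal/mol.
E(B) − E(C) = 6.9 − 7.4 = -0.5 kcal/mol.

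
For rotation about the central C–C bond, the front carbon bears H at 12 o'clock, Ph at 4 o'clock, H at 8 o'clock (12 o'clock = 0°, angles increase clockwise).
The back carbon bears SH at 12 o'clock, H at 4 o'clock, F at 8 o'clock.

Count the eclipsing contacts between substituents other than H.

Every eclipsing pair involves H, so the count is 0.

0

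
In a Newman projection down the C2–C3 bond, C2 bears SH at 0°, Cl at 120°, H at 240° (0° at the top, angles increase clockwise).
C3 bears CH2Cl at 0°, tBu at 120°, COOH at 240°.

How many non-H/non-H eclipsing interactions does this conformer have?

2

Non-H eclipsing pairs: SH(0°)/CH2Cl(0°); Cl(120°)/tBu(120°) — 2 interactions.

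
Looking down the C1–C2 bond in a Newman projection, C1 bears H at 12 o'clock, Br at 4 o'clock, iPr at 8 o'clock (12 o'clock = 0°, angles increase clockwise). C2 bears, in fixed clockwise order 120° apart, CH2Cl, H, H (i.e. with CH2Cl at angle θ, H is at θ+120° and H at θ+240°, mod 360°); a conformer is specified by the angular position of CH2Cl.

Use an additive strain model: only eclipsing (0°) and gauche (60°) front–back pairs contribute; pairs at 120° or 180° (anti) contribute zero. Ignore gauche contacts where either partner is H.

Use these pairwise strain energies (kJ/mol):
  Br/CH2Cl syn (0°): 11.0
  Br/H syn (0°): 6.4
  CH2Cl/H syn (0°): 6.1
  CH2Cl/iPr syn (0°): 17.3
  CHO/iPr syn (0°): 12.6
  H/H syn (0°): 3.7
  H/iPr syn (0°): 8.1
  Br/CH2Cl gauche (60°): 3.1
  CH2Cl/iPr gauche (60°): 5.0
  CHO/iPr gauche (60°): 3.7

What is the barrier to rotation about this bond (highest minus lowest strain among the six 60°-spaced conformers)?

24.3 kJ/mol

CH2Cl at 0° (eclipsed): H–CH2Cl eclipsed, Br–H eclipsed, iPr–H eclipsed; 6.1 + 6.4 + 8.1 = 20.6 kJ/mol.
CH2Cl at 60° (staggered): Br–CH2Cl gauche; 3.1 = 3.1 kJ/mol.
CH2Cl at 120° (eclipsed): H–H eclipsed, Br–CH2Cl eclipsed, iPr–H eclipsed; 3.7 + 11.0 + 8.1 = 22.8 kJ/mol.
CH2Cl at 180° (staggered): Br–CH2Cl gauche, iPr–CH2Cl gauche; 3.1 + 5.0 = 8.1 kJ/mol.
CH2Cl at 240° (eclipsed): H–H eclipsed, Br–H eclipsed, iPr–CH2Cl eclipsed; 3.7 + 6.4 + 17.3 = 27.4 kJ/mol.
CH2Cl at 300° (staggered): iPr–CH2Cl gauche; 5.0 = 5.0 kJ/mol.
Max at 240° (27.4 kJ/mol), min at 60° (3.1 kJ/mol); barrier = 24.3 kJ/mol.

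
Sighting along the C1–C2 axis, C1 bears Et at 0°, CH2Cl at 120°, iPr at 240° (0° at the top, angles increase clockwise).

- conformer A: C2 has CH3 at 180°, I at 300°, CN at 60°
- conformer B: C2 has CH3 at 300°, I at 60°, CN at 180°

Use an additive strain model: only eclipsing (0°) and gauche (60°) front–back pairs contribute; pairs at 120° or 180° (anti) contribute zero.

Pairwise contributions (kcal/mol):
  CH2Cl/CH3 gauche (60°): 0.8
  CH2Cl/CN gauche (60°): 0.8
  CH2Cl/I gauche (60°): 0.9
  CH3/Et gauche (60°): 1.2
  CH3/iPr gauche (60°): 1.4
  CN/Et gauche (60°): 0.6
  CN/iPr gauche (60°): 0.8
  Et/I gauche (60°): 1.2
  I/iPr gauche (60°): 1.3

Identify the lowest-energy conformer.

A

A is staggered. Et at 0° is gauche with I at 300° (1.2); Et at 0° is gauche with CN at 60° (0.6); CH2Cl at 120° is gauche with CH3 at 180° (0.8); CH2Cl at 120° is gauche with CN at 60° (0.8); iPr at 240° is gauche with CH3 at 180° (1.4); iPr at 240° is gauche with I at 300° (1.3). Total 6.1 kcal/mol.
B is staggered. Et at 0° is gauche with CH3 at 300° (1.2); Et at 0° is gauche with I at 60° (1.2); CH2Cl at 120° is gauche with I at 60° (0.9); CH2Cl at 120° is gauche with CN at 180° (0.8); iPr at 240° is gauche with CH3 at 300° (1.4); iPr at 240° is gauche with CN at 180° (0.8). Total 6.3 kcal/mol.
A has the lowest total (6.1 kcal/mol).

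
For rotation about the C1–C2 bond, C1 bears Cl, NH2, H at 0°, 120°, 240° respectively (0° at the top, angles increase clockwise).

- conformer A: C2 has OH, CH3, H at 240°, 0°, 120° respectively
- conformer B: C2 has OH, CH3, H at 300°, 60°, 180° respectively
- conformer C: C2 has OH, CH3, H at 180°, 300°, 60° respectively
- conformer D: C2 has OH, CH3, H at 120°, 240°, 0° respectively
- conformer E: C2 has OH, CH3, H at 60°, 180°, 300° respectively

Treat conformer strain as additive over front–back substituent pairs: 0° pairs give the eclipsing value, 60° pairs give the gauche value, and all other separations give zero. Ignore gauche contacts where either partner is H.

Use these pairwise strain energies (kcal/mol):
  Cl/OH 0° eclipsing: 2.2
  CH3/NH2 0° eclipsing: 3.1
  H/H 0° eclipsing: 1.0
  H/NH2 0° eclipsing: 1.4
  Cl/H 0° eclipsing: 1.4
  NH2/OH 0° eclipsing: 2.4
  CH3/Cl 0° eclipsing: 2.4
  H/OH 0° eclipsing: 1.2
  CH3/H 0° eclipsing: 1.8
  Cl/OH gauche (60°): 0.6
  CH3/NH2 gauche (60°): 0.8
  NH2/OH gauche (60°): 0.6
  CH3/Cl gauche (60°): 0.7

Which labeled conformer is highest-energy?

A (eclipsed): Cl(0°)/CH3(0°) eclipsed 2.4; NH2(120°)/H(120°) eclipsed 1.4; H(240°)/OH(240°) eclipsed 1.2 → 5.0 kcal/mol.
B (staggered): Cl(0°)/OH(300°) gauche 0.6; Cl(0°)/CH3(60°) gauche 0.7; NH2(120°)/CH3(60°) gauche 0.8 → 2.1 kcal/mol.
C (staggered): Cl(0°)/CH3(300°) gauche 0.7; NH2(120°)/OH(180°) gauche 0.6 → 1.3 kcal/mol.
D (eclipsed): Cl(0°)/H(0°) eclipsed 1.4; NH2(120°)/OH(120°) eclipsed 2.4; H(240°)/CH3(240°) eclipsed 1.8 → 5.6 kcal/mol.
E (staggered): Cl(0°)/OH(60°) gauche 0.6; NH2(120°)/OH(60°) gauche 0.6; NH2(120°)/CH3(180°) gauche 0.8 → 2.0 kcal/mol.
D has the highest total (5.6 kcal/mol).

D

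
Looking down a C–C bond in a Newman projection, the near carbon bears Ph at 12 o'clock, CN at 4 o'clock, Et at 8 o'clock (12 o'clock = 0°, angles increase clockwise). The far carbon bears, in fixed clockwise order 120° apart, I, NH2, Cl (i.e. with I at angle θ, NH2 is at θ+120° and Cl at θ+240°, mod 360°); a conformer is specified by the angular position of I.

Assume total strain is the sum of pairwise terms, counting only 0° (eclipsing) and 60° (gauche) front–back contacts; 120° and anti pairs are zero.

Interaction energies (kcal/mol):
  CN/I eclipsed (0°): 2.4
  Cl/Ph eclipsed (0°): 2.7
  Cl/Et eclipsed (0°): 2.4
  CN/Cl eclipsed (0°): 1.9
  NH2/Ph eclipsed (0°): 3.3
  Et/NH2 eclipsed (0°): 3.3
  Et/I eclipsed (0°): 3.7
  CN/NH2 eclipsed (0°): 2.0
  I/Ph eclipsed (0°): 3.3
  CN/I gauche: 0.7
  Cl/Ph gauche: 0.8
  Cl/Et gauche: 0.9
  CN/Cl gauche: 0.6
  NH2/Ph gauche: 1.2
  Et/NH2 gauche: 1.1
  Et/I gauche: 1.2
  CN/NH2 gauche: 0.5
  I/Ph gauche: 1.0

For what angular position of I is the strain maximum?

I at 0° (eclipsed): Ph–I eclipsed, CN–NH2 eclipsed, Et–Cl eclipsed; 3.3 + 2.0 + 2.4 = 7.7 kcal/mol.
I at 60° (staggered): Ph–I gauche, Ph–Cl gauche, CN–I gauche, CN–NH2 gauche, Et–NH2 gauche, Et–Cl gauche; 1.0 + 0.8 + 0.7 + 0.5 + 1.1 + 0.9 = 5.0 kcal/mol.
I at 120° (eclipsed): Ph–Cl eclipsed, CN–I eclipsed, Et–NH2 eclipsed; 2.7 + 2.4 + 3.3 = 8.4 kcal/mol.
I at 180° (staggered): Ph–NH2 gauche, Ph–Cl gauche, CN–I gauche, CN–Cl gauche, Et–I gauche, Et–NH2 gauche; 1.2 + 0.8 + 0.7 + 0.6 + 1.2 + 1.1 = 5.6 kcal/mol.
I at 240° (eclipsed): Ph–NH2 eclipsed, CN–Cl eclipsed, Et–I eclipsed; 3.3 + 1.9 + 3.7 = 8.9 kcal/mol.
I at 300° (staggered): Ph–I gauche, Ph–NH2 gauche, CN–NH2 gauche, CN–Cl gauche, Et–I gauche, Et–Cl gauche; 1.0 + 1.2 + 0.5 + 0.6 + 1.2 + 0.9 = 5.4 kcal/mol.
The maximum (8.9 kcal/mol) occurs with I at 240°.

240°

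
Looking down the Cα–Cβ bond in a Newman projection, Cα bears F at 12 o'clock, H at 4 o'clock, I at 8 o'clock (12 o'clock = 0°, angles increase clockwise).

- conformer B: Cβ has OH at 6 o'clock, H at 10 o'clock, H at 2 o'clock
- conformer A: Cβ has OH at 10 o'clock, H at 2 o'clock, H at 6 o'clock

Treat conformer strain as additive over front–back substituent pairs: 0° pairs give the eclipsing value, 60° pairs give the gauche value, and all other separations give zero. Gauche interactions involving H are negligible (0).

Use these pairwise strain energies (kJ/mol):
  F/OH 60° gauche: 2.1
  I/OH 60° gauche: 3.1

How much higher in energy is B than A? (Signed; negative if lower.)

-2.1 kJ/mol

B (staggered): I(240°)/OH(180°) gauche 3.1 → 3.1 kJ/mol.
A (staggered): F(0°)/OH(300°) gauche 2.1; I(240°)/OH(300°) gauche 3.1 → 5.2 kJ/mol.
E(B) − E(A) = 3.1 − 5.2 = -2.1 kJ/mol.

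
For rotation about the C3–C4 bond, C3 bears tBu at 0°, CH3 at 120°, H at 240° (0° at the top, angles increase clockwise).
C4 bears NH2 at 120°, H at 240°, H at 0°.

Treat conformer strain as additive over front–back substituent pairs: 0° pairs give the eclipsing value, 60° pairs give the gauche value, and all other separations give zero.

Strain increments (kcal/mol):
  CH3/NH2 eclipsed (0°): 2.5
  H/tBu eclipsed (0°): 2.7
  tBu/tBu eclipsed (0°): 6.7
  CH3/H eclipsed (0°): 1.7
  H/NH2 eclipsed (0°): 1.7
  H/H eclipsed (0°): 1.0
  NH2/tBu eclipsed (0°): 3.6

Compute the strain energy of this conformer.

6.2 kcal/mol

This conformer (eclipsed): tBu(0°)/H(0°) eclipsed 2.7; CH3(120°)/NH2(120°) eclipsed 2.5; H(240°)/H(240°) eclipsed 1.0 → 6.2 kcal/mol.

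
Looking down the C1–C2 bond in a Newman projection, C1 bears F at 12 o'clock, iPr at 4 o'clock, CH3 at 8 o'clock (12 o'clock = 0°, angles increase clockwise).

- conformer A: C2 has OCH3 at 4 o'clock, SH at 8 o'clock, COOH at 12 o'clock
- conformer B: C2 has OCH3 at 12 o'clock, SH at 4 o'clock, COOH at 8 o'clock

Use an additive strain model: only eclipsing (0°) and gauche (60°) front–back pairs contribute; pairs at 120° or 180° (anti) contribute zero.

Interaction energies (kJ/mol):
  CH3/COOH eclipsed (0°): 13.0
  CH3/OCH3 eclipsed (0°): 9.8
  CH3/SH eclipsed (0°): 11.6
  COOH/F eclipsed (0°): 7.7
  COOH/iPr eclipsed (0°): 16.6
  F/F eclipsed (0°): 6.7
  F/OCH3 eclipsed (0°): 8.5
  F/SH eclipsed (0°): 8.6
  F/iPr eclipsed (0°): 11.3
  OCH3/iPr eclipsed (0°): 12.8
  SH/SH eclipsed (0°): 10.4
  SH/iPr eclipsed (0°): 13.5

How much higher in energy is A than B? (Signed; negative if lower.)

A (eclipsed): F(0°)/COOH(0°) eclipsed 7.7; iPr(120°)/OCH3(120°) eclipsed 12.8; CH3(240°)/SH(240°) eclipsed 11.6 → 32.1 kJ/mol.
B (eclipsed): F(0°)/OCH3(0°) eclipsed 8.5; iPr(120°)/SH(120°) eclipsed 13.5; CH3(240°)/COOH(240°) eclipsed 13.0 → 35.0 kJ/mol.
E(A) − E(B) = 32.1 − 35.0 = -2.9 kJ/mol.

-2.9 kJ/mol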